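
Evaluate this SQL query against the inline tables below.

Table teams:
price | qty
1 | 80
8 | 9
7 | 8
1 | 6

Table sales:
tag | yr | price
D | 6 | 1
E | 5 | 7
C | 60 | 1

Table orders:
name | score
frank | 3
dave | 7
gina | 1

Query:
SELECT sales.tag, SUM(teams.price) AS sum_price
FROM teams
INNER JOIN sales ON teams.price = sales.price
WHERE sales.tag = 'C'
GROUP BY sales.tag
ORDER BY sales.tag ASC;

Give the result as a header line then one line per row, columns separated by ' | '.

== RESULT ==
sales.tag | sum_price
C | 2

Derivation:
After JOIN sales (5 rows):
teams.price | teams.qty | sales.tag | sales.yr | sales.price
1 | 80 | D | 6 | 1
1 | 80 | C | 60 | 1
7 | 8 | E | 5 | 7
1 | 6 | D | 6 | 1
1 | 6 | C | 60 | 1
After WHERE (2 rows):
teams.price | teams.qty | sales.tag | sales.yr | sales.price
1 | 80 | C | 60 | 1
1 | 6 | C | 60 | 1
After GROUP BY (1 rows):
sales.tag | sum_price
C | 2
After ORDER BY (1 rows):
sales.tag | sum_price
C | 2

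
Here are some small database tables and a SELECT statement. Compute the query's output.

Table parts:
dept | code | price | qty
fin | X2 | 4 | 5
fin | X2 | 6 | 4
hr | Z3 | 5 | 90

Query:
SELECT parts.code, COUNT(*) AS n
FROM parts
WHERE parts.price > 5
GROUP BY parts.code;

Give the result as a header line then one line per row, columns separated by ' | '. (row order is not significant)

== RESULT ==
parts.code | n
X2 | 1

Derivation:
After WHERE (1 rows):
parts.dept | parts.code | parts.price | parts.qty
fin | X2 | 6 | 4
After GROUP BY (1 rows):
parts.code | n
X2 | 1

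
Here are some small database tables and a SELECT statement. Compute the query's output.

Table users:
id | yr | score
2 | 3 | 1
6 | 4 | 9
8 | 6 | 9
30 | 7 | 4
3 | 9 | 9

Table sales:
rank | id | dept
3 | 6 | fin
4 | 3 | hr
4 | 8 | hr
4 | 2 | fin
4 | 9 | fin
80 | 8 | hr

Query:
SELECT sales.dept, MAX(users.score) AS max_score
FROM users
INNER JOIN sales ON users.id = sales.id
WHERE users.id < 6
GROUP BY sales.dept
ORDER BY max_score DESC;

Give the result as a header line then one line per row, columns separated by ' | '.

After JOIN sales (5 rows):
users.id | users.yr | users.score | sales.rank | sales.id | sales.dept
2 | 3 | 1 | 4 | 2 | fin
6 | 4 | 9 | 3 | 6 | fin
8 | 6 | 9 | 4 | 8 | hr
8 | 6 | 9 | 80 | 8 | hr
3 | 9 | 9 | 4 | 3 | hr
After WHERE (2 rows):
users.id | users.yr | users.score | sales.rank | sales.id | sales.dept
2 | 3 | 1 | 4 | 2 | fin
3 | 9 | 9 | 4 | 3 | hr
After GROUP BY (2 rows):
sales.dept | max_score
fin | 1
hr | 9
After ORDER BY (2 rows):
sales.dept | max_score
hr | 9
fin | 1

== RESULT ==
sales.dept | max_score
hr | 9
fin | 1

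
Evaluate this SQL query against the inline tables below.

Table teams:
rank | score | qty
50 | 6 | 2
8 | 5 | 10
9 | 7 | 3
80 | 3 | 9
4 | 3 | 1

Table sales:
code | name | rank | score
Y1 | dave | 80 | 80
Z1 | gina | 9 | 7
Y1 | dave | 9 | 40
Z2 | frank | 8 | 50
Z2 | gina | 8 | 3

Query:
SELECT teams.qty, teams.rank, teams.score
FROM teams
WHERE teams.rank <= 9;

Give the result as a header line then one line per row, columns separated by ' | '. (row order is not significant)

== RESULT ==
teams.qty | teams.rank | teams.score
10 | 8 | 5
3 | 9 | 7
1 | 4 | 3

Derivation:
After WHERE (3 rows):
teams.rank | teams.score | teams.qty
8 | 5 | 10
9 | 7 | 3
4 | 3 | 1
After SELECT (3 rows):
teams.qty | teams.rank | teams.score
10 | 8 | 5
3 | 9 | 7
1 | 4 | 3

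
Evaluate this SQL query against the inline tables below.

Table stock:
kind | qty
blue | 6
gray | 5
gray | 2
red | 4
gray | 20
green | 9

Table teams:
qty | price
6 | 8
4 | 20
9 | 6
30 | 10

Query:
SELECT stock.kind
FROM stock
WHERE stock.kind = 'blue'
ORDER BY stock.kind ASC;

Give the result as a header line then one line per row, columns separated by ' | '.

== RESULT ==
stock.kind
blue

Derivation:
After WHERE (1 rows):
stock.kind | stock.qty
blue | 6
After SELECT (1 rows):
stock.kind
blue
After ORDER BY (1 rows):
stock.kind
blue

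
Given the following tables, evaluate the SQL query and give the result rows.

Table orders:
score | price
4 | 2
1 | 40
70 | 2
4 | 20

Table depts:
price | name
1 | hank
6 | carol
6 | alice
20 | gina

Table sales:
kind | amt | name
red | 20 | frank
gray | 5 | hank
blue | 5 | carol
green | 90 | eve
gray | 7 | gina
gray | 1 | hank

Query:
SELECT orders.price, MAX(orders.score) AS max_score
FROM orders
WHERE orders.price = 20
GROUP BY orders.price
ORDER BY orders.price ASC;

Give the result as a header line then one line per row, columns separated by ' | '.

== RESULT ==
orders.price | max_score
20 | 4

Derivation:
After WHERE (1 rows):
orders.score | orders.price
4 | 20
After GROUP BY (1 rows):
orders.price | max_score
20 | 4
After ORDER BY (1 rows):
orders.price | max_score
20 | 4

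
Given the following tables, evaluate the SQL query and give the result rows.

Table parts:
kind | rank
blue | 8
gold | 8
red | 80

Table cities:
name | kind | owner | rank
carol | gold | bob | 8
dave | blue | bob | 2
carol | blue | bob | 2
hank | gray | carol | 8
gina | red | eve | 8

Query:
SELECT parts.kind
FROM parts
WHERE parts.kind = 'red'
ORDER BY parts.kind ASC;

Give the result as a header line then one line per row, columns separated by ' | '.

After WHERE (1 rows):
parts.kind | parts.rank
red | 80
After SELECT (1 rows):
parts.kind
red
After ORDER BY (1 rows):
parts.kind
red

== RESULT ==
parts.kind
red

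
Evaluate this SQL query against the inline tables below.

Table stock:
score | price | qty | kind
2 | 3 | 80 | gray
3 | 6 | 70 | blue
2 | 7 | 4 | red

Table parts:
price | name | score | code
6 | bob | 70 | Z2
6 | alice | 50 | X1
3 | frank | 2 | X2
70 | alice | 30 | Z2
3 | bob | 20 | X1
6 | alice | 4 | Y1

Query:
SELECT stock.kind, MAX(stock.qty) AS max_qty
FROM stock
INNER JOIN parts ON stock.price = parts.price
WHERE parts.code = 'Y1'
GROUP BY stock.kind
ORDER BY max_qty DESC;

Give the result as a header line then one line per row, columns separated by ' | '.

After JOIN parts (5 rows):
stock.score | stock.price | stock.qty | stock.kind | parts.price | parts.name | parts.score | parts.code
2 | 3 | 80 | gray | 3 | frank | 2 | X2
2 | 3 | 80 | gray | 3 | bob | 20 | X1
3 | 6 | 70 | blue | 6 | bob | 70 | Z2
3 | 6 | 70 | blue | 6 | alice | 50 | X1
3 | 6 | 70 | blue | 6 | alice | 4 | Y1
After WHERE (1 rows):
stock.score | stock.price | stock.qty | stock.kind | parts.price | parts.name | parts.score | parts.code
3 | 6 | 70 | blue | 6 | alice | 4 | Y1
After GROUP BY (1 rows):
stock.kind | max_qty
blue | 70
After ORDER BY (1 rows):
stock.kind | max_qty
blue | 70

== RESULT ==
stock.kind | max_qty
blue | 70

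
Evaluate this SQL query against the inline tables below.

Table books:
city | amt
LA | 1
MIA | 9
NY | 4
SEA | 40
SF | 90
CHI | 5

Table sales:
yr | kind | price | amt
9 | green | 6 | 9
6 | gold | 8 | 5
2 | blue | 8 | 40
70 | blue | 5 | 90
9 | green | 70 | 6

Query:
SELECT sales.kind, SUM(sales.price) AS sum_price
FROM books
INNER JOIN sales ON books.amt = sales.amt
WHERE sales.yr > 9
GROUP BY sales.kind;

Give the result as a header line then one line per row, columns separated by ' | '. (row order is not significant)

== RESULT ==
sales.kind | sum_price
blue | 5

Derivation:
After JOIN sales (4 rows):
books.city | books.amt | sales.yr | sales.kind | sales.price | sales.amt
MIA | 9 | 9 | green | 6 | 9
SEA | 40 | 2 | blue | 8 | 40
SF | 90 | 70 | blue | 5 | 90
CHI | 5 | 6 | gold | 8 | 5
After WHERE (1 rows):
books.city | books.amt | sales.yr | sales.kind | sales.price | sales.amt
SF | 90 | 70 | blue | 5 | 90
After GROUP BY (1 rows):
sales.kind | sum_price
blue | 5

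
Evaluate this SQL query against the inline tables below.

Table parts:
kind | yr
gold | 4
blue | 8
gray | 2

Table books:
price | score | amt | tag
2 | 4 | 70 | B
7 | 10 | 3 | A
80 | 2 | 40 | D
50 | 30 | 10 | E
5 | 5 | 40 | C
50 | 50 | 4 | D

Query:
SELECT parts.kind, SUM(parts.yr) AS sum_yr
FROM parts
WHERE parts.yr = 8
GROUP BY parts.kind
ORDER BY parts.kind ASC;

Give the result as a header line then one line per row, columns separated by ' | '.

After WHERE (1 rows):
parts.kind | parts.yr
blue | 8
After GROUP BY (1 rows):
parts.kind | sum_yr
blue | 8
After ORDER BY (1 rows):
parts.kind | sum_yr
blue | 8

== RESULT ==
parts.kind | sum_yr
blue | 8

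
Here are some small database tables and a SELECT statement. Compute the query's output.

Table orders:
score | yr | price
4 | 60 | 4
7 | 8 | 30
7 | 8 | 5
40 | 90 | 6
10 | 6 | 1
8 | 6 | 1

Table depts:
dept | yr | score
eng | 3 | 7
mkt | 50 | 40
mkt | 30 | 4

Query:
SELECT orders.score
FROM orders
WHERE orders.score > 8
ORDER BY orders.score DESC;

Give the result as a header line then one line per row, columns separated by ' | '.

== RESULT ==
orders.score
40
10

Derivation:
After WHERE (2 rows):
orders.score | orders.yr | orders.price
40 | 90 | 6
10 | 6 | 1
After SELECT (2 rows):
orders.score
40
10
After ORDER BY (2 rows):
orders.score
40
10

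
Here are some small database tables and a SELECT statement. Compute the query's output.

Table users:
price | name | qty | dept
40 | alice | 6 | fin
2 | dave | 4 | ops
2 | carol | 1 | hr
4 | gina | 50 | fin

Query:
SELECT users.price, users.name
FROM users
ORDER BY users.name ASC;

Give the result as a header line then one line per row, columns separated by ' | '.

After SELECT (4 rows):
users.price | users.name
40 | alice
2 | dave
2 | carol
4 | gina
After ORDER BY (4 rows):
users.price | users.name
40 | alice
2 | carol
2 | dave
4 | gina

== RESULT ==
users.price | users.name
40 | alice
2 | carol
2 | dave
4 | gina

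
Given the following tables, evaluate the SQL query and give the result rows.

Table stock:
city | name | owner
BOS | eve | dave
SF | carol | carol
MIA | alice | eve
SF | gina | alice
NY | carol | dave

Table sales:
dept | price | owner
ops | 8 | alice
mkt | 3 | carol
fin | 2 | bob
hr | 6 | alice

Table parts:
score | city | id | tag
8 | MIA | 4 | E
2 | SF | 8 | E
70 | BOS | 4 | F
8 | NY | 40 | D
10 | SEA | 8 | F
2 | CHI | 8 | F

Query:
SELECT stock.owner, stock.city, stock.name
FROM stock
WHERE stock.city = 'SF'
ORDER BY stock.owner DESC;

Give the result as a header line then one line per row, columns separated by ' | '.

After WHERE (2 rows):
stock.city | stock.name | stock.owner
SF | carol | carol
SF | gina | alice
After SELECT (2 rows):
stock.owner | stock.city | stock.name
carol | SF | carol
alice | SF | gina
After ORDER BY (2 rows):
stock.owner | stock.city | stock.name
carol | SF | carol
alice | SF | gina

== RESULT ==
stock.owner | stock.city | stock.name
carol | SF | carol
alice | SF | gina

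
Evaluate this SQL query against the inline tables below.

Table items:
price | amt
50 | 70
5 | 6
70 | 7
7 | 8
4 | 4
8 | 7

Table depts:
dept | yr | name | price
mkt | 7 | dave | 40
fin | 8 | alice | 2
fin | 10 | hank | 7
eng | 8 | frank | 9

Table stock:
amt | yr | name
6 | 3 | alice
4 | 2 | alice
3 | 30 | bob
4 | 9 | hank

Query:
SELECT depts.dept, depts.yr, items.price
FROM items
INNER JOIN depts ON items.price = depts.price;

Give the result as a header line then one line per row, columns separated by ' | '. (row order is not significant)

After JOIN depts (1 rows):
items.price | items.amt | depts.dept | depts.yr | depts.name | depts.price
7 | 8 | fin | 10 | hank | 7
After SELECT (1 rows):
depts.dept | depts.yr | items.price
fin | 10 | 7

== RESULT ==
depts.dept | depts.yr | items.price
fin | 10 | 7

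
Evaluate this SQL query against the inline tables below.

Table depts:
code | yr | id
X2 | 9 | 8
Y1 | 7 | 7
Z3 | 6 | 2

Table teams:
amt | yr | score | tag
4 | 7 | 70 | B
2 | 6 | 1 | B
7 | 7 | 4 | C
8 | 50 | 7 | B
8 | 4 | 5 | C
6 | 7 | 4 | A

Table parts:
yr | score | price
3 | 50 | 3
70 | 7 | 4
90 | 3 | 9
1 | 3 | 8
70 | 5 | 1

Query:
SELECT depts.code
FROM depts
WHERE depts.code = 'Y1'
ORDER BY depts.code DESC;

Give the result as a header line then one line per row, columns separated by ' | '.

== RESULT ==
depts.code
Y1

Derivation:
After WHERE (1 rows):
depts.code | depts.yr | depts.id
Y1 | 7 | 7
After SELECT (1 rows):
depts.code
Y1
After ORDER BY (1 rows):
depts.code
Y1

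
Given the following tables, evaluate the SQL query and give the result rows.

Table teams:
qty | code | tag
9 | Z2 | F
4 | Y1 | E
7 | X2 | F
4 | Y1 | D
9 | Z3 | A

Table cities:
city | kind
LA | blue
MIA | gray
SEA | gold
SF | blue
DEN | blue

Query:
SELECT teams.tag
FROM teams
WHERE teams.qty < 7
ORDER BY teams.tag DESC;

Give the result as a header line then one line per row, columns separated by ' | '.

After WHERE (2 rows):
teams.qty | teams.code | teams.tag
4 | Y1 | E
4 | Y1 | D
After SELECT (2 rows):
teams.tag
E
D
After ORDER BY (2 rows):
teams.tag
E
D

== RESULT ==
teams.tag
E
D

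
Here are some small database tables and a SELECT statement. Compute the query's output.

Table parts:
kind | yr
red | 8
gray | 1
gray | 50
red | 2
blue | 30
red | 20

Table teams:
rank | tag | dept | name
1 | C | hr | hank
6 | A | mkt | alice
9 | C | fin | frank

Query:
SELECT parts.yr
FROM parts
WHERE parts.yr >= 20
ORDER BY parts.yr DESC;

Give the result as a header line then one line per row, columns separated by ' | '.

After WHERE (3 rows):
parts.kind | parts.yr
gray | 50
blue | 30
red | 20
After SELECT (3 rows):
parts.yr
50
30
20
After ORDER BY (3 rows):
parts.yr
50
30
20

== RESULT ==
parts.yr
50
30
20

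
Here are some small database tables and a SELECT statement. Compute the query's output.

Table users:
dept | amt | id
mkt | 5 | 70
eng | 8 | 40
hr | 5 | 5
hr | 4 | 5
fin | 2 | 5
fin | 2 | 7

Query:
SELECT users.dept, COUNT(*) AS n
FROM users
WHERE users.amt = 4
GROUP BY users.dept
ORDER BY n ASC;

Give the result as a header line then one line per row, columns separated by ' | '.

After WHERE (1 rows):
users.dept | users.amt | users.id
hr | 4 | 5
After GROUP BY (1 rows):
users.dept | n
hr | 1
After ORDER BY (1 rows):
users.dept | n
hr | 1

== RESULT ==
users.dept | n
hr | 1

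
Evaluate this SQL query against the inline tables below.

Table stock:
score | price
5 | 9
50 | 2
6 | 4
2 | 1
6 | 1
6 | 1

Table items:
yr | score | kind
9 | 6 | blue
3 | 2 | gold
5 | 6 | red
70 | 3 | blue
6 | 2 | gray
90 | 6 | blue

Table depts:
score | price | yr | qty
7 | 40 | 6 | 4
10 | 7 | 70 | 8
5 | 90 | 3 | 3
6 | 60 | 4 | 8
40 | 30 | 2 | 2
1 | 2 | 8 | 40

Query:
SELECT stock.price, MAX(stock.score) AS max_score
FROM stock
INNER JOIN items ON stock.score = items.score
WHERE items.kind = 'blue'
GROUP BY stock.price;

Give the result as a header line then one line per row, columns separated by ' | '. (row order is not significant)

== RESULT ==
stock.price | max_score
4 | 6
1 | 6

Derivation:
After JOIN items (11 rows):
stock.score | stock.price | items.yr | items.score | items.kind
6 | 4 | 9 | 6 | blue
6 | 4 | 5 | 6 | red
6 | 4 | 90 | 6 | blue
2 | 1 | 3 | 2 | gold
2 | 1 | 6 | 2 | gray
6 | 1 | 9 | 6 | blue
6 | 1 | 5 | 6 | red
6 | 1 | 90 | 6 | blue
6 | 1 | 9 | 6 | blue
6 | 1 | 5 | 6 | red
6 | 1 | 90 | 6 | blue
After WHERE (6 rows):
stock.score | stock.price | items.yr | items.score | items.kind
6 | 4 | 9 | 6 | blue
6 | 4 | 90 | 6 | blue
6 | 1 | 9 | 6 | blue
6 | 1 | 90 | 6 | blue
6 | 1 | 9 | 6 | blue
6 | 1 | 90 | 6 | blue
After GROUP BY (2 rows):
stock.price | max_score
4 | 6
1 | 6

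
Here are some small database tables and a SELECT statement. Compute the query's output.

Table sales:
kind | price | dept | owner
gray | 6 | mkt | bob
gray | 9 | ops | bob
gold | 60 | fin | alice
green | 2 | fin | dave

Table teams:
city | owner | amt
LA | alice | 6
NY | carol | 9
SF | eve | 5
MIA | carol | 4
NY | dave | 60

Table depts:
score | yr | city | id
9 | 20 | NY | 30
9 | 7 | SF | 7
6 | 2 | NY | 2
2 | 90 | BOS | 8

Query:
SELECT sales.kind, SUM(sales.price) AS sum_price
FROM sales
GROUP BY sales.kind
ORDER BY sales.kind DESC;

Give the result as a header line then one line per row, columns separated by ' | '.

== RESULT ==
sales.kind | sum_price
green | 2
gray | 15
gold | 60

Derivation:
After GROUP BY (3 rows):
sales.kind | sum_price
gray | 15
gold | 60
green | 2
After ORDER BY (3 rows):
sales.kind | sum_price
green | 2
gray | 15
gold | 60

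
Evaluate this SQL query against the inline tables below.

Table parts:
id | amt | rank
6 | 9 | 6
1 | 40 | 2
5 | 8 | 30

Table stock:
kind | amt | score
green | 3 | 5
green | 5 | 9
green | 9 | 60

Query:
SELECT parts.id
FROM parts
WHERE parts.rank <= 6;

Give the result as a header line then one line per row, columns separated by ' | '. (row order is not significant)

== RESULT ==
parts.id
6
1

Derivation:
After WHERE (2 rows):
parts.id | parts.amt | parts.rank
6 | 9 | 6
1 | 40 | 2
After SELECT (2 rows):
parts.id
6
1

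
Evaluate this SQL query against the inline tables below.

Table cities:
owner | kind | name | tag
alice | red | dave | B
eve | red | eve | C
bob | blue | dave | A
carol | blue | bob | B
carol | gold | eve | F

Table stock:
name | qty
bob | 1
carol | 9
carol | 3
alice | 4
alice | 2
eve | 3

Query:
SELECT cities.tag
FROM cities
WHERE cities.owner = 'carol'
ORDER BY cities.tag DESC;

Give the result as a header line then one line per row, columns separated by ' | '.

After WHERE (2 rows):
cities.owner | cities.kind | cities.name | cities.tag
carol | blue | bob | B
carol | gold | eve | F
After SELECT (2 rows):
cities.tag
B
F
After ORDER BY (2 rows):
cities.tag
F
B

== RESULT ==
cities.tag
F
B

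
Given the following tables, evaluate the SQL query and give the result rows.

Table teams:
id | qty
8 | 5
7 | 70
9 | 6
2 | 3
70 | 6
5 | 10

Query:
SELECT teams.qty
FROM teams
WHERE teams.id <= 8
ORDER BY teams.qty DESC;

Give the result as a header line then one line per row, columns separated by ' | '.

== RESULT ==
teams.qty
70
10
5
3

Derivation:
After WHERE (4 rows):
teams.id | teams.qty
8 | 5
7 | 70
2 | 3
5 | 10
After SELECT (4 rows):
teams.qty
5
70
3
10
After ORDER BY (4 rows):
teams.qty
70
10
5
3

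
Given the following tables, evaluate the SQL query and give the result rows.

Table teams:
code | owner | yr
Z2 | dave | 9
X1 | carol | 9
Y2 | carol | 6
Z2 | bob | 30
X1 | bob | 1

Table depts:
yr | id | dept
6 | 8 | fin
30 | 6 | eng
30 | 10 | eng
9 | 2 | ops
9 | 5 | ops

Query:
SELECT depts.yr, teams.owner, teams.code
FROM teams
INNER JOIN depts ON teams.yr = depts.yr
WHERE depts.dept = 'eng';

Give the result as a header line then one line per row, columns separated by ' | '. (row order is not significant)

== RESULT ==
depts.yr | teams.owner | teams.code
30 | bob | Z2
30 | bob | Z2

Derivation:
After JOIN depts (7 rows):
teams.code | teams.owner | teams.yr | depts.yr | depts.id | depts.dept
Z2 | dave | 9 | 9 | 2 | ops
Z2 | dave | 9 | 9 | 5 | ops
X1 | carol | 9 | 9 | 2 | ops
X1 | carol | 9 | 9 | 5 | ops
Y2 | carol | 6 | 6 | 8 | fin
Z2 | bob | 30 | 30 | 6 | eng
Z2 | bob | 30 | 30 | 10 | eng
After WHERE (2 rows):
teams.code | teams.owner | teams.yr | depts.yr | depts.id | depts.dept
Z2 | bob | 30 | 30 | 6 | eng
Z2 | bob | 30 | 30 | 10 | eng
After SELECT (2 rows):
depts.yr | teams.owner | teams.code
30 | bob | Z2
30 | bob | Z2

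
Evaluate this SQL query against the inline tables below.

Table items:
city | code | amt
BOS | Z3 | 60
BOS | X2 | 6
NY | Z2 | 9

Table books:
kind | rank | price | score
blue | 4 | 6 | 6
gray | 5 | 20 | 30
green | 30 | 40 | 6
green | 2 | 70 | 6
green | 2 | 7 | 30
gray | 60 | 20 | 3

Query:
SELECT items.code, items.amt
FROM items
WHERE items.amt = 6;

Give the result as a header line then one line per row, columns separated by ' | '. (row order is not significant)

== RESULT ==
items.code | items.amt
X2 | 6

Derivation:
After WHERE (1 rows):
items.city | items.code | items.amt
BOS | X2 | 6
After SELECT (1 rows):
items.code | items.amt
X2 | 6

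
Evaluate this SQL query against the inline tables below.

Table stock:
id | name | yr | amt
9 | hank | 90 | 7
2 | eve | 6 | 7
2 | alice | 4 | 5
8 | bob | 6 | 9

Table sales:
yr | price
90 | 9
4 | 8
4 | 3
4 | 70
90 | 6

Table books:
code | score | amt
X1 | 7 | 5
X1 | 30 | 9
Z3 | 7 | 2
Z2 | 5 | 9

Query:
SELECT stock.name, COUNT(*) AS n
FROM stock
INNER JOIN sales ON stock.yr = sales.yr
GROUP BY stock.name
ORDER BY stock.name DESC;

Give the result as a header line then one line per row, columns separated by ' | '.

== RESULT ==
stock.name | n
hank | 2
alice | 3

Derivation:
After JOIN sales (5 rows):
stock.id | stock.name | stock.yr | stock.amt | sales.yr | sales.price
9 | hank | 90 | 7 | 90 | 9
9 | hank | 90 | 7 | 90 | 6
2 | alice | 4 | 5 | 4 | 8
2 | alice | 4 | 5 | 4 | 3
2 | alice | 4 | 5 | 4 | 70
After GROUP BY (2 rows):
stock.name | n
hank | 2
alice | 3
After ORDER BY (2 rows):
stock.name | n
hank | 2
alice | 3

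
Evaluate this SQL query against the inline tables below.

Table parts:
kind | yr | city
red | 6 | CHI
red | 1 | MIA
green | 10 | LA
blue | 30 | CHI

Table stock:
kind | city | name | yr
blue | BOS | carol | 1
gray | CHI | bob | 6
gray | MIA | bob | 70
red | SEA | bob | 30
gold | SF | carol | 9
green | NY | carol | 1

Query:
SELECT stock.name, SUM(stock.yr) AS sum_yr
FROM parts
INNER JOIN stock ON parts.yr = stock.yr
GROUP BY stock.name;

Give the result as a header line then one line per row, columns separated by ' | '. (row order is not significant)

After JOIN stock (4 rows):
parts.kind | parts.yr | parts.city | stock.kind | stock.city | stock.name | stock.yr
red | 6 | CHI | gray | CHI | bob | 6
red | 1 | MIA | blue | BOS | carol | 1
red | 1 | MIA | green | NY | carol | 1
blue | 30 | CHI | red | SEA | bob | 30
After GROUP BY (2 rows):
stock.name | sum_yr
bob | 36
carol | 2

== RESULT ==
stock.name | sum_yr
bob | 36
carol | 2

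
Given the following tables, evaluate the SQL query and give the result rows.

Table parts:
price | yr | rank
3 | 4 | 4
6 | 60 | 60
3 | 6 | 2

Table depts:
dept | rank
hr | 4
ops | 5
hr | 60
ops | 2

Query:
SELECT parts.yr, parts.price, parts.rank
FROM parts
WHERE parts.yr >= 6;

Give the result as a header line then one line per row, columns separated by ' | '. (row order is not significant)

After WHERE (2 rows):
parts.price | parts.yr | parts.rank
6 | 60 | 60
3 | 6 | 2
After SELECT (2 rows):
parts.yr | parts.price | parts.rank
60 | 6 | 60
6 | 3 | 2

== RESULT ==
parts.yr | parts.price | parts.rank
60 | 6 | 60
6 | 3 | 2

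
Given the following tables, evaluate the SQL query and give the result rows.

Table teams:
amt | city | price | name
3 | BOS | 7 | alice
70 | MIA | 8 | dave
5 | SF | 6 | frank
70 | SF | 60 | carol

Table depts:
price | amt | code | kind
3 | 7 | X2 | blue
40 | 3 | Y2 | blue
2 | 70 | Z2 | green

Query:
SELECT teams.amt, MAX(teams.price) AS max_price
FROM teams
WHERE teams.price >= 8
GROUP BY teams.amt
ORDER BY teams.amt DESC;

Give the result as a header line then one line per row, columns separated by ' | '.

== RESULT ==
teams.amt | max_price
70 | 60

Derivation:
After WHERE (2 rows):
teams.amt | teams.city | teams.price | teams.name
70 | MIA | 8 | dave
70 | SF | 60 | carol
After GROUP BY (1 rows):
teams.amt | max_price
70 | 60
After ORDER BY (1 rows):
teams.amt | max_price
70 | 60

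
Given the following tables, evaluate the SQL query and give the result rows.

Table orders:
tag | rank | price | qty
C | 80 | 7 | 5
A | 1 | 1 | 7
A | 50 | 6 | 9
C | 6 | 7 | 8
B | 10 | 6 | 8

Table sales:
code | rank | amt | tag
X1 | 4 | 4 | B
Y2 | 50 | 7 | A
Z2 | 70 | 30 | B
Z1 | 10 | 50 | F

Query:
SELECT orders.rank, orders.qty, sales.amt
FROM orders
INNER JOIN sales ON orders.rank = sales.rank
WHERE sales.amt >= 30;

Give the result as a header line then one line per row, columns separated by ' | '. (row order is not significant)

After JOIN sales (2 rows):
orders.tag | orders.rank | orders.price | orders.qty | sales.code | sales.rank | sales.amt | sales.tag
A | 50 | 6 | 9 | Y2 | 50 | 7 | A
B | 10 | 6 | 8 | Z1 | 10 | 50 | F
After WHERE (1 rows):
orders.tag | orders.rank | orders.price | orders.qty | sales.code | sales.rank | sales.amt | sales.tag
B | 10 | 6 | 8 | Z1 | 10 | 50 | F
After SELECT (1 rows):
orders.rank | orders.qty | sales.amt
10 | 8 | 50

== RESULT ==
orders.rank | orders.qty | sales.amt
10 | 8 | 50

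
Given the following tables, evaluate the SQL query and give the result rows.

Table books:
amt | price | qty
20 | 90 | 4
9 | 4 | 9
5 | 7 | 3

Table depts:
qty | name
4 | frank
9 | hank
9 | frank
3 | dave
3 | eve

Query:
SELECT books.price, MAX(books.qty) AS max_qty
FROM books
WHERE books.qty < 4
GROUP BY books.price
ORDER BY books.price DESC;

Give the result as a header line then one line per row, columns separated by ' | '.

After WHERE (1 rows):
books.amt | books.price | books.qty
5 | 7 | 3
After GROUP BY (1 rows):
books.price | max_qty
7 | 3
After ORDER BY (1 rows):
books.price | max_qty
7 | 3

== RESULT ==
books.price | max_qty
7 | 3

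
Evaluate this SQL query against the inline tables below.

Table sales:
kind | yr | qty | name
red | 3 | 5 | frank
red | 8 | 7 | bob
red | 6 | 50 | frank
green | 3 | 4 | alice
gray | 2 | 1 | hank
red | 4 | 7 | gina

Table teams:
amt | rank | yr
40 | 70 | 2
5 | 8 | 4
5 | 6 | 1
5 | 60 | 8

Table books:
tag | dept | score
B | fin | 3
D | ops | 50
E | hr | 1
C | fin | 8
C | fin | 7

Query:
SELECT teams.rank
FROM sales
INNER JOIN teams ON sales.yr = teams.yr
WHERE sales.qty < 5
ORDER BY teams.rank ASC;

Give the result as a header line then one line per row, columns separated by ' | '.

== RESULT ==
teams.rank
70

Derivation:
After JOIN teams (3 rows):
sales.kind | sales.yr | sales.qty | sales.name | teams.amt | teams.rank | teams.yr
red | 8 | 7 | bob | 5 | 60 | 8
gray | 2 | 1 | hank | 40 | 70 | 2
red | 4 | 7 | gina | 5 | 8 | 4
After WHERE (1 rows):
sales.kind | sales.yr | sales.qty | sales.name | teams.amt | teams.rank | teams.yr
gray | 2 | 1 | hank | 40 | 70 | 2
After SELECT (1 rows):
teams.rank
70
After ORDER BY (1 rows):
teams.rank
70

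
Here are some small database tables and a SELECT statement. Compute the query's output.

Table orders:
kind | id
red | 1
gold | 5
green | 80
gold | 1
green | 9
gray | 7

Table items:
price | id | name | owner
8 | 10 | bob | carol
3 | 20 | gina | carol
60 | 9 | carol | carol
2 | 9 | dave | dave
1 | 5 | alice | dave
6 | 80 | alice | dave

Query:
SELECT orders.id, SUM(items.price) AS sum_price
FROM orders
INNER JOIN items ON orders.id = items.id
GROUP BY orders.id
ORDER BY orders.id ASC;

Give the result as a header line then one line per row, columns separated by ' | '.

== RESULT ==
orders.id | sum_price
5 | 1
9 | 62
80 | 6

Derivation:
After JOIN items (4 rows):
orders.kind | orders.id | items.price | items.id | items.name | items.owner
gold | 5 | 1 | 5 | alice | dave
green | 80 | 6 | 80 | alice | dave
green | 9 | 60 | 9 | carol | carol
green | 9 | 2 | 9 | dave | dave
After GROUP BY (3 rows):
orders.id | sum_price
5 | 1
80 | 6
9 | 62
After ORDER BY (3 rows):
orders.id | sum_price
5 | 1
9 | 62
80 | 6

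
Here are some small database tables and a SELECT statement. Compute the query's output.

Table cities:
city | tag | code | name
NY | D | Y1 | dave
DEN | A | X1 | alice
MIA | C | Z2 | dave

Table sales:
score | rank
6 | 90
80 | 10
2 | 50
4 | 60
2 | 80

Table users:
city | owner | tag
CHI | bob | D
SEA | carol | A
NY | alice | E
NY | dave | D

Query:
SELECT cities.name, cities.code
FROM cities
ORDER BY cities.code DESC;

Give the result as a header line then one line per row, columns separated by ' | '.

After SELECT (3 rows):
cities.name | cities.code
dave | Y1
alice | X1
dave | Z2
After ORDER BY (3 rows):
cities.name | cities.code
dave | Z2
dave | Y1
alice | X1

== RESULT ==
cities.name | cities.code
dave | Z2
dave | Y1
alice | X1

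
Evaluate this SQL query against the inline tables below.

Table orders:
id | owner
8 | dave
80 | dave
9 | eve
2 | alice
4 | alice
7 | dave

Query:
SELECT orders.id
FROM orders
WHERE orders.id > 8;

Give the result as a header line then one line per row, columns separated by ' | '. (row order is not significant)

After WHERE (2 rows):
orders.id | orders.owner
80 | dave
9 | eve
After SELECT (2 rows):
orders.id
80
9

== RESULT ==
orders.id
80
9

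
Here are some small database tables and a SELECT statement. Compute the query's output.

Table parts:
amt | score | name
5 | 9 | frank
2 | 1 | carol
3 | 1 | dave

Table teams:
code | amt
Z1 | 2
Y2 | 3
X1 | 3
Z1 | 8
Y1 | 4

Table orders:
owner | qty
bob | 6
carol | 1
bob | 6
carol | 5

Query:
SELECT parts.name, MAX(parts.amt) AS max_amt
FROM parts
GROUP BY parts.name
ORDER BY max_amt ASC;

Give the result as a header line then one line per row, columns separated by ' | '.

After GROUP BY (3 rows):
parts.name | max_amt
frank | 5
carol | 2
dave | 3
After ORDER BY (3 rows):
parts.name | max_amt
carol | 2
dave | 3
frank | 5

== RESULT ==
parts.name | max_amt
carol | 2
dave | 3
frank | 5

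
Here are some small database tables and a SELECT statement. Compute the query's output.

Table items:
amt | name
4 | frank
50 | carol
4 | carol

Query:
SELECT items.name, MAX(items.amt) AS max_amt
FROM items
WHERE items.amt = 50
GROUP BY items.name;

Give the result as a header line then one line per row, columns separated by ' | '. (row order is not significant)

== RESULT ==
items.name | max_amt
carol | 50

Derivation:
After WHERE (1 rows):
items.amt | items.name
50 | carol
After GROUP BY (1 rows):
items.name | max_amt
carol | 50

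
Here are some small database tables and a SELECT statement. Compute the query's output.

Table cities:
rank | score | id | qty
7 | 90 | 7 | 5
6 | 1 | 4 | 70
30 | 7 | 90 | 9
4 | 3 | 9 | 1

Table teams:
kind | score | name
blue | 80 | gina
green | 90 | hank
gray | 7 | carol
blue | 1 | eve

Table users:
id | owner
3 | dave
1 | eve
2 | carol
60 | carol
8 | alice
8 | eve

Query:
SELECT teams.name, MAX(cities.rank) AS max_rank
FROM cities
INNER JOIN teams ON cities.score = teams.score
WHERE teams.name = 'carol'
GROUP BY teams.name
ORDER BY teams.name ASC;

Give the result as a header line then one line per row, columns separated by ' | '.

After JOIN teams (3 rows):
cities.rank | cities.score | cities.id | cities.qty | teams.kind | teams.score | teams.name
7 | 90 | 7 | 5 | green | 90 | hank
6 | 1 | 4 | 70 | blue | 1 | eve
30 | 7 | 90 | 9 | gray | 7 | carol
After WHERE (1 rows):
cities.rank | cities.score | cities.id | cities.qty | teams.kind | teams.score | teams.name
30 | 7 | 90 | 9 | gray | 7 | carol
After GROUP BY (1 rows):
teams.name | max_rank
carol | 30
After ORDER BY (1 rows):
teams.name | max_rank
carol | 30

== RESULT ==
teams.name | max_rank
carol | 30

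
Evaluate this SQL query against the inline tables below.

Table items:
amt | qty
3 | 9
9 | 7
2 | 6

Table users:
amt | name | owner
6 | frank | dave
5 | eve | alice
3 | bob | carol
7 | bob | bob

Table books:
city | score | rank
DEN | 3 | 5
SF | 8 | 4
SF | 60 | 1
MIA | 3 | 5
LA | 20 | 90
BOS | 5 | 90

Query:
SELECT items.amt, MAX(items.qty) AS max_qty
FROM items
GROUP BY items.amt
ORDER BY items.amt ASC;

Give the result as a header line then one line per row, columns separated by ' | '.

== RESULT ==
items.amt | max_qty
2 | 6
3 | 9
9 | 7

Derivation:
After GROUP BY (3 rows):
items.amt | max_qty
3 | 9
9 | 7
2 | 6
After ORDER BY (3 rows):
items.amt | max_qty
2 | 6
3 | 9
9 | 7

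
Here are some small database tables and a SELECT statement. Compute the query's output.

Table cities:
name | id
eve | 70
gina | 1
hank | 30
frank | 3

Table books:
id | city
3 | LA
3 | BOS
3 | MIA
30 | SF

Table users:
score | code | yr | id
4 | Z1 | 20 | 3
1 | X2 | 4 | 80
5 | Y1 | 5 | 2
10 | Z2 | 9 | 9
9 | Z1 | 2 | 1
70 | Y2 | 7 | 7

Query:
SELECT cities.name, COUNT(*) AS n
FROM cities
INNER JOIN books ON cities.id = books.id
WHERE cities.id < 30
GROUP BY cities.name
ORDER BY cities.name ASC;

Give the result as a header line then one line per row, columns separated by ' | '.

== RESULT ==
cities.name | n
frank | 3

Derivation:
After JOIN books (4 rows):
cities.name | cities.id | books.id | books.city
hank | 30 | 30 | SF
frank | 3 | 3 | LA
frank | 3 | 3 | BOS
frank | 3 | 3 | MIA
After WHERE (3 rows):
cities.name | cities.id | books.id | books.city
frank | 3 | 3 | LA
frank | 3 | 3 | BOS
frank | 3 | 3 | MIA
After GROUP BY (1 rows):
cities.name | n
frank | 3
After ORDER BY (1 rows):
cities.name | n
frank | 3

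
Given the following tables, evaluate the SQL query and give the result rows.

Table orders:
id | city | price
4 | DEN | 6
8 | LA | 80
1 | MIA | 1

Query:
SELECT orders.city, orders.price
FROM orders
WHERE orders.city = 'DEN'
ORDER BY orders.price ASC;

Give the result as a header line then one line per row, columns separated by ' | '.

After WHERE (1 rows):
orders.id | orders.city | orders.price
4 | DEN | 6
After SELECT (1 rows):
orders.city | orders.price
DEN | 6
After ORDER BY (1 rows):
orders.city | orders.price
DEN | 6

== RESULT ==
orders.city | orders.price
DEN | 6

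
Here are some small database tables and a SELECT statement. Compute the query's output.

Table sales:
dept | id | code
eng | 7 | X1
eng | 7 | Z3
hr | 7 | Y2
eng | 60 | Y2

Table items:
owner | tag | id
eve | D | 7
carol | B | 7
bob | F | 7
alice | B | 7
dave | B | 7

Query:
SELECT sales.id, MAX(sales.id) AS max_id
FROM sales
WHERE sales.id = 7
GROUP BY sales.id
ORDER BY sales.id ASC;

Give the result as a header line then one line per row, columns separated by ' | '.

== RESULT ==
sales.id | max_id
7 | 7

Derivation:
After WHERE (3 rows):
sales.dept | sales.id | sales.code
eng | 7 | X1
eng | 7 | Z3
hr | 7 | Y2
After GROUP BY (1 rows):
sales.id | max_id
7 | 7
After ORDER BY (1 rows):
sales.id | max_id
7 | 7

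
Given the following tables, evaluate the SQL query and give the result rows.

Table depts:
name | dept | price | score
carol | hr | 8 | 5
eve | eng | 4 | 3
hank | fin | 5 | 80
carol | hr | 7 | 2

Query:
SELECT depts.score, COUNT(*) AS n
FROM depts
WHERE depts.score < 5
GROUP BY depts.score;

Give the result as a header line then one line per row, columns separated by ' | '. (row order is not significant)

== RESULT ==
depts.score | n
3 | 1
2 | 1

Derivation:
After WHERE (2 rows):
depts.name | depts.dept | depts.price | depts.score
eve | eng | 4 | 3
carol | hr | 7 | 2
After GROUP BY (2 rows):
depts.score | n
3 | 1
2 | 1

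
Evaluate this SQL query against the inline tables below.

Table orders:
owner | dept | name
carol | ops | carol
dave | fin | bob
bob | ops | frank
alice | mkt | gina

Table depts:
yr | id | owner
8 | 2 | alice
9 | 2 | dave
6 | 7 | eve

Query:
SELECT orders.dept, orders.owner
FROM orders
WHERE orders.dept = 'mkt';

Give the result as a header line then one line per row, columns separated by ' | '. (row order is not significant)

After WHERE (1 rows):
orders.owner | orders.dept | orders.name
alice | mkt | gina
After SELECT (1 rows):
orders.dept | orders.owner
mkt | alice

== RESULT ==
orders.dept | orders.owner
mkt | alice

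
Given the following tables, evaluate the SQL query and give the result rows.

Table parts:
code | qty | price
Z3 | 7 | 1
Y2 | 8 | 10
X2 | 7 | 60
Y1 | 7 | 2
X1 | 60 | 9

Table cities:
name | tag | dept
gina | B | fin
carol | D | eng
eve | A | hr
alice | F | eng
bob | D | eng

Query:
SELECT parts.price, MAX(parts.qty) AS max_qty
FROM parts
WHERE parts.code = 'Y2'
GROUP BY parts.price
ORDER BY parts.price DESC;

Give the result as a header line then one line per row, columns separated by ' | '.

After WHERE (1 rows):
parts.code | parts.qty | parts.price
Y2 | 8 | 10
After GROUP BY (1 rows):
parts.price | max_qty
10 | 8
After ORDER BY (1 rows):
parts.price | max_qty
10 | 8

== RESULT ==
parts.price | max_qty
10 | 8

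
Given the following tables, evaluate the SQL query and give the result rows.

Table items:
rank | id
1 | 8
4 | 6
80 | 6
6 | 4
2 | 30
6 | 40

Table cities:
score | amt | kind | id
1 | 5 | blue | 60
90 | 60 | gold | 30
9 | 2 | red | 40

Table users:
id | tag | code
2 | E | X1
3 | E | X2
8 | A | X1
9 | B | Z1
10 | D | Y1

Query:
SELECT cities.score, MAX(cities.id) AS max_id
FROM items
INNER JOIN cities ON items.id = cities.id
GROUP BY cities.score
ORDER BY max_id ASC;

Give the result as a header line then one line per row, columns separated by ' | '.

== RESULT ==
cities.score | max_id
90 | 30
9 | 40

Derivation:
After JOIN cities (2 rows):
items.rank | items.id | cities.score | cities.amt | cities.kind | cities.id
2 | 30 | 90 | 60 | gold | 30
6 | 40 | 9 | 2 | red | 40
After GROUP BY (2 rows):
cities.score | max_id
90 | 30
9 | 40
After ORDER BY (2 rows):
cities.score | max_id
90 | 30
9 | 40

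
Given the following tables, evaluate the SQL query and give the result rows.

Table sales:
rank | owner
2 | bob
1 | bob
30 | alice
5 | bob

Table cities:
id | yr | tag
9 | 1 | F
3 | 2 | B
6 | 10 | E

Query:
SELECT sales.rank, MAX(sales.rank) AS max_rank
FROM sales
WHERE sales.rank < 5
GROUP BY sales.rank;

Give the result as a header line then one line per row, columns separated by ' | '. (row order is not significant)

== RESULT ==
sales.rank | max_rank
2 | 2
1 | 1

Derivation:
After WHERE (2 rows):
sales.rank | sales.owner
2 | bob
1 | bob
After GROUP BY (2 rows):
sales.rank | max_rank
2 | 2
1 | 1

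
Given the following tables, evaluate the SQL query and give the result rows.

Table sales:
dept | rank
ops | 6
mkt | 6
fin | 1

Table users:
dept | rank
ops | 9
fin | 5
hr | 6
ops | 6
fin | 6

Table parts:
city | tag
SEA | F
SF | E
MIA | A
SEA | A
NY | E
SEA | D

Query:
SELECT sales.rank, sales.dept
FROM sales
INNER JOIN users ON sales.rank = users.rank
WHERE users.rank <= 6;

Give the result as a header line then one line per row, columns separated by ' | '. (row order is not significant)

== RESULT ==
sales.rank | sales.dept
6 | ops
6 | ops
6 | ops
6 | mkt
6 | mkt
6 | mkt

Derivation:
After JOIN users (6 rows):
sales.dept | sales.rank | users.dept | users.rank
ops | 6 | hr | 6
ops | 6 | ops | 6
ops | 6 | fin | 6
mkt | 6 | hr | 6
mkt | 6 | ops | 6
mkt | 6 | fin | 6
After WHERE (6 rows):
sales.dept | sales.rank | users.dept | users.rank
ops | 6 | hr | 6
ops | 6 | ops | 6
ops | 6 | fin | 6
mkt | 6 | hr | 6
mkt | 6 | ops | 6
mkt | 6 | fin | 6
After SELECT (6 rows):
sales.rank | sales.dept
6 | ops
6 | ops
6 | ops
6 | mkt
6 | mkt
6 | mkt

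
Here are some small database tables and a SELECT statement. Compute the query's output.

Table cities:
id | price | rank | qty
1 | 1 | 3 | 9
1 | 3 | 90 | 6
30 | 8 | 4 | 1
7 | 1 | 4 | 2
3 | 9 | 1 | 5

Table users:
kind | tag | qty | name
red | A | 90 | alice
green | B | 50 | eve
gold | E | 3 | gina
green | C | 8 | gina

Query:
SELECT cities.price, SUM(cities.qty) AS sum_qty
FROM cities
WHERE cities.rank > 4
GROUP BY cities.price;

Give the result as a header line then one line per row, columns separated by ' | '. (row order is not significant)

== RESULT ==
cities.price | sum_qty
3 | 6

Derivation:
After WHERE (1 rows):
cities.id | cities.price | cities.rank | cities.qty
1 | 3 | 90 | 6
After GROUP BY (1 rows):
cities.price | sum_qty
3 | 6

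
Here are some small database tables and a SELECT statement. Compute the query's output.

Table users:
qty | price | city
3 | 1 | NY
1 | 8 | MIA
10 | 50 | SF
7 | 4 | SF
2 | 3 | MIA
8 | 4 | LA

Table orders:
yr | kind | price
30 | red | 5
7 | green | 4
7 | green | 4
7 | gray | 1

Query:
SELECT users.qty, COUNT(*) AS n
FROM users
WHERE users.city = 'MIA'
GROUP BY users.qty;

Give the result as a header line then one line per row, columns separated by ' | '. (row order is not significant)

After WHERE (2 rows):
users.qty | users.price | users.city
1 | 8 | MIA
2 | 3 | MIA
After GROUP BY (2 rows):
users.qty | n
1 | 1
2 | 1

== RESULT ==
users.qty | n
1 | 1
2 | 1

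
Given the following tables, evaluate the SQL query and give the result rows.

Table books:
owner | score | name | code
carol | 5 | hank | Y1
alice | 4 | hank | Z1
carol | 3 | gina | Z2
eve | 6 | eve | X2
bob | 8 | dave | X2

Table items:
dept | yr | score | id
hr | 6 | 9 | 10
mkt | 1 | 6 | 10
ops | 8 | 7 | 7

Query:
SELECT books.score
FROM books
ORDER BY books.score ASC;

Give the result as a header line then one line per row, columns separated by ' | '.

== RESULT ==
books.score
3
4
5
6
8

Derivation:
After SELECT (5 rows):
books.score
5
4
3
6
8
After ORDER BY (5 rows):
books.score
3
4
5
6
8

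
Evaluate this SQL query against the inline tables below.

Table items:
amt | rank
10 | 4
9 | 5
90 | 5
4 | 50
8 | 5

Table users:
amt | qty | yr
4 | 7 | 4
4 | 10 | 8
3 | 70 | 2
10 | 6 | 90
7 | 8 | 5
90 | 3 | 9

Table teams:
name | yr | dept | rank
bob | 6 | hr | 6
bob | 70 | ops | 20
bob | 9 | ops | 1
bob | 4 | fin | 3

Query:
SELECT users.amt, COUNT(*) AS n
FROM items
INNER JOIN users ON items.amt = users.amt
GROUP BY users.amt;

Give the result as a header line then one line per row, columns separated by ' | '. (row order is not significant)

== RESULT ==
users.amt | n
10 | 1
90 | 1
4 | 2

Derivation:
After JOIN users (4 rows):
items.amt | items.rank | users.amt | users.qty | users.yr
10 | 4 | 10 | 6 | 90
90 | 5 | 90 | 3 | 9
4 | 50 | 4 | 7 | 4
4 | 50 | 4 | 10 | 8
After GROUP BY (3 rows):
users.amt | n
10 | 1
90 | 1
4 | 2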